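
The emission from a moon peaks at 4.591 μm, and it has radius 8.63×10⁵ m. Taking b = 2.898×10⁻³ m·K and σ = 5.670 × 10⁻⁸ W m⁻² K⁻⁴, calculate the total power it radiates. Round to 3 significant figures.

Wien's law: T = b/λ_max = 2.898×10⁻³/4.591×10⁻⁶ = 631.235 K.
Surface area A = 4πR² = 4π(8.63×10⁵ m)² = 9.35904×10¹² m².
Then P = σAT⁴ = 5.670×10⁻⁸×9.35904×10¹²×(631.235)⁴ = 8.43×10¹⁶ W.

P ≈ 8.43×10¹⁶ W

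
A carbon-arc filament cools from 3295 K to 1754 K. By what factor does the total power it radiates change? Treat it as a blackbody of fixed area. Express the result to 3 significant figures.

P ∝ T⁴, so P₂/P₁ = (T₂/T₁)⁴ = (1754/3295)⁴ = (0.532322)⁴ = 0.0803.

P₂/P₁ ≈ 0.0803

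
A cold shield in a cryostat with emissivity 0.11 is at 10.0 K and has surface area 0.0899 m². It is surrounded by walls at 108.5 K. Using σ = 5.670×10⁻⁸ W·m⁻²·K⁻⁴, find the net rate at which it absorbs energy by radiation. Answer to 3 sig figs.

Area A = 0.0899 m².
Net radiated power P_net = εσA(T⁴ − T₀⁴) = 0.11×5.670×10⁻⁸×0.0899×(10.0⁴ − 108.5⁴).
T⁴ − T₀⁴ = 10000.0 − 1.38586×10⁸ = -1.38576×10⁸ K⁴, so P_net = -0.0777 W — negative, meaning a net gain of 0.0777 W.

Net gain ≈ 0.0777 W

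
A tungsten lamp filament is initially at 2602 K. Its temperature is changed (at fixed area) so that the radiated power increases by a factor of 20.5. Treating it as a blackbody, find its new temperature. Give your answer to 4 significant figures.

T₂ ≈ 5537 K

P ∝ T⁴, so T₂/T₁ = (P₂/P₁)^(1/4) = (20.5)^(1/4) = 2.12784.
T₂ = 2602 × 2.12784 = 5537 K.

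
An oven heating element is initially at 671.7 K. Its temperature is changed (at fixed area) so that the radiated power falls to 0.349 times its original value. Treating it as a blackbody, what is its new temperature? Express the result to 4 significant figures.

T₂ ≈ 516.3 K

P ∝ T⁴, so T₂/T₁ = (P₂/P₁)^(1/4) = (0.349)^(1/4) = 0.768611.
T₂ = 671.7 × 0.768611 = 516.3 K.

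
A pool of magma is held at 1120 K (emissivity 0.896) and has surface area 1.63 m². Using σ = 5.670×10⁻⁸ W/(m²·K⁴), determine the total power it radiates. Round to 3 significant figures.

P ≈ 1.30×10⁵ W

Area A = 1.63 m².
P = εσAT⁴ = 0.896 × 5.670×10⁻⁸ × 1.63 × (1120)⁴ = 1.30×10⁵ W.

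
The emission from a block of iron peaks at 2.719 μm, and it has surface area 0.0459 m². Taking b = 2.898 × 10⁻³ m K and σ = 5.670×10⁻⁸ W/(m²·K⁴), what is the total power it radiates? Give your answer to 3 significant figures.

Wien's law: T = b/λ_max = 2.898×10⁻³/2.719×10⁻⁶ = 1065.83 K.
Area A = 0.0459 m².
Then P = σAT⁴ = 5.670×10⁻⁸×0.0459×(1065.83)⁴ = 3.36×10³ W.

P ≈ 3.36×10³ W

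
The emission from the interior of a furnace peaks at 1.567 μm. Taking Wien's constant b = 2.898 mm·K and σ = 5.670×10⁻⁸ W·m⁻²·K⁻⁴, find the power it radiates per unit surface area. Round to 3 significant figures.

I ≈ 6.63×10⁵ W/m²

Wien's law: T = b/λ_max = 2.898×10⁻³/1.567×10⁻⁶ = 1849.39 K.
Then I = σT⁴ = 5.670×10⁻⁸×(1849.39)⁴ = 6.63×10⁵ W/m².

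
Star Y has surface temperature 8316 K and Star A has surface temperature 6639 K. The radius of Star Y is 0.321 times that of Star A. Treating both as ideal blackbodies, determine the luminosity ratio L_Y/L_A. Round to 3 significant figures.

L_Y/L_A ≈ 0.254

L ∝ R²T⁴, so L_Y/L_A = (R_Y/R_A)²(T_Y/T_A)⁴ = (0.321)² × (8316/6639)⁴ = 0.103041 × 2.46177 = 0.254.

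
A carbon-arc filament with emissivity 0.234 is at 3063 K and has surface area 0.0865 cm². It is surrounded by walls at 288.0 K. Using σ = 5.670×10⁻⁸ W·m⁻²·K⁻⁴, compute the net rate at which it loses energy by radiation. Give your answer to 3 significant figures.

Net loss ≈ 10.1 W

Area A = 0.0865 cm² = 8.65×10⁻⁶ m².
Net radiated power P_net = εσA(T⁴ − T₀⁴) = 0.234×5.670×10⁻⁸×8.65×10⁻⁶×(3063⁴ − 288.0⁴).
T⁴ − T₀⁴ = 8.80213×10¹³ − 6.87971×10⁹ = 8.80144×10¹³ K⁴, so P_net = 10.1 W.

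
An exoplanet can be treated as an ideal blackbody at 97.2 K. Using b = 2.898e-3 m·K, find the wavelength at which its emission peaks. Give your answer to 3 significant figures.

Wien's displacement law: λ_max = b/T = (2.898×10⁻³ m·K)/(97.2 K) = 2.981×10⁻⁵ m.
That is 29.8 μm, in the infrared range.

λ_max ≈ 29.8 μm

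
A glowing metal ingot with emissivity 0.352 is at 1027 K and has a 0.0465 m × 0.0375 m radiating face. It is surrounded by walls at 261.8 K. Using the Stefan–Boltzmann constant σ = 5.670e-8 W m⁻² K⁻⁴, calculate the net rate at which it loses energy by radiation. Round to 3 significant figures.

Net loss ≈ 38.6 W

Area A = 0.0465 × 0.0375 = 1.74375×10⁻³ m².
Net radiated power P_net = εσA(T⁴ − T₀⁴) = 0.352×5.670×10⁻⁸×1.74375×10⁻³×(1027⁴ − 261.8⁴).
T⁴ − T₀⁴ = 1.11245×10¹² − 4.69763×10⁹ = 1.10775×10¹² K⁴, so P_net = 38.6 W.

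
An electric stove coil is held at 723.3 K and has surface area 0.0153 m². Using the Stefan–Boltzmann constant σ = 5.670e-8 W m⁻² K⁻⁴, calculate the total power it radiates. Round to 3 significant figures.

P ≈ 237 W

Area A = 0.0153 m².
P = σAT⁴ = 5.670×10⁻⁸ × 0.0153 × (723.3)⁴ = 237 W.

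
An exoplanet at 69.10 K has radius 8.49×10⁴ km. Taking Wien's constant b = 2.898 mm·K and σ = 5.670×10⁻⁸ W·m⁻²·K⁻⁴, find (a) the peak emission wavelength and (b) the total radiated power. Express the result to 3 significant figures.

λ_max ≈ 41.9 μm; P ≈ 1.17×10¹⁷ W

(a) λ_max = b/T = 2.898×10⁻³/69.10 = 4.194×10⁻⁵ m = 41.9 μm.
Surface area A = 4πR² = 4π(8.49×10⁷ m)² = 9.05785×10¹⁶ m².
(b) P = σAT⁴ = 5.670×10⁻⁸×9.05785×10¹⁶×(69.10)⁴ = 1.17×10¹⁷ W.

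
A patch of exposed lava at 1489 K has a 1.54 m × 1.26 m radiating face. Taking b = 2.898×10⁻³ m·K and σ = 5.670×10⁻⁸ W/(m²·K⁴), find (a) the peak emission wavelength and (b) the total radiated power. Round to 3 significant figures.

(a) λ_max = b/T = 2.898×10⁻³/1489 = 1.946×10⁻⁶ m = 1.95×10³ nm.
Area A = 1.54 × 1.26 = 1.9404 m².
(b) P = σAT⁴ = 5.670×10⁻⁸×1.9404×(1489)⁴ = 5.41×10⁵ W.

λ_max ≈ 1.95×10³ nm; P ≈ 5.41×10⁵ W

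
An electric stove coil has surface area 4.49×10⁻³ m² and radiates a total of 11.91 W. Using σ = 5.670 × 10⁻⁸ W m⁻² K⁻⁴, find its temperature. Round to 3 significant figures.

Area A = 4.49×10⁻³ m².
P = σAT⁴ ⇒ T = (P/(σA))^(1/4) = (11.91/(5.670×10⁻⁸×4.49×10⁻³))^(1/4) = 465 K.

T ≈ 465 K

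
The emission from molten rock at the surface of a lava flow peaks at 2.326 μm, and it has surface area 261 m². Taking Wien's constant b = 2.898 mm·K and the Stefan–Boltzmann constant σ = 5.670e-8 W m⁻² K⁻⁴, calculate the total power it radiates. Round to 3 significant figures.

Wien's law: T = b/λ_max = 2.898×10⁻³/2.326×10⁻⁶ = 1245.92 K.
Area A = 261 m².
Then P = σAT⁴ = 5.670×10⁻⁸×261×(1245.92)⁴ = 3.57×10⁷ W.

P ≈ 3.57×10⁷ W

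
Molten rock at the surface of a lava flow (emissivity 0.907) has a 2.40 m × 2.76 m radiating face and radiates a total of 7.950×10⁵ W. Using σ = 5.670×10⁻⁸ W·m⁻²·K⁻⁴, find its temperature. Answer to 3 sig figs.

T ≈ 1.24×10³ K

Area A = 2.40 × 2.76 = 6.624 m².
P = εσAT⁴ ⇒ T = (P/(εσA))^(1/4) = (7.950×10⁵/(0.907×5.670×10⁻⁸×6.624))^(1/4) = 1.24×10³ K.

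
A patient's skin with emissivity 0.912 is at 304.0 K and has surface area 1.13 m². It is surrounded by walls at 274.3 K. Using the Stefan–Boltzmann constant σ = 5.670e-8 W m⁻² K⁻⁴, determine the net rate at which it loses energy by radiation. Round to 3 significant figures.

Area A = 1.13 m².
Net radiated power P_net = εσA(T⁴ − T₀⁴) = 0.912×5.670×10⁻⁸×1.13×(304.0⁴ − 274.3⁴).
T⁴ − T₀⁴ = 8.54072×10⁹ − 5.66113×10⁹ = 2.87959×10⁹ K⁴, so P_net = 168 W.

Net loss ≈ 168 W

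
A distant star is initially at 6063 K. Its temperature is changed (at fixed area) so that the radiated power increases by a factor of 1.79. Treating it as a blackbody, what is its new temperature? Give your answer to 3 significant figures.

P ∝ T⁴, so T₂/T₁ = (P₂/P₁)^(1/4) = (1.79)^(1/4) = 1.15668.
T₂ = 6063 × 1.15668 = 7.01×10³ K.

T₂ ≈ 7.01×10³ K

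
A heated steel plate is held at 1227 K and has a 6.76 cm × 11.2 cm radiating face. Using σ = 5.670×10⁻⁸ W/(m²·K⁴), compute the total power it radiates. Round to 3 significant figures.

P ≈ 973 W

Area A = 0.0676 × 0.112 = 7.5712×10⁻³ m².
P = σAT⁴ = 5.670×10⁻⁸ × 7.5712×10⁻³ × (1227)⁴ = 973 W.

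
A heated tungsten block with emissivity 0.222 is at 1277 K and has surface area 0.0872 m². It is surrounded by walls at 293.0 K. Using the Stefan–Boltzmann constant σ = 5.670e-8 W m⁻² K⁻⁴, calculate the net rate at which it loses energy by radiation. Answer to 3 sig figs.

Area A = 0.0872 m².
Net radiated power P_net = εσA(T⁴ − T₀⁴) = 0.222×5.670×10⁻⁸×0.0872×(1277⁴ − 293.0⁴).
T⁴ − T₀⁴ = 2.65928×10¹² − 7.37005×10⁹ = 2.65191×10¹² K⁴, so P_net = 2.91×10³ W.

Net loss ≈ 2.91×10³ W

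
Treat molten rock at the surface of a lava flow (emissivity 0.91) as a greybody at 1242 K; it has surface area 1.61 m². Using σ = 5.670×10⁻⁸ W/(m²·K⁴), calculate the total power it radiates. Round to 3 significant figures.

Area A = 1.61 m².
P = εσAT⁴ = 0.91 × 5.670×10⁻⁸ × 1.61 × (1242)⁴ = 1.98×10⁵ W.

P ≈ 1.98×10⁵ W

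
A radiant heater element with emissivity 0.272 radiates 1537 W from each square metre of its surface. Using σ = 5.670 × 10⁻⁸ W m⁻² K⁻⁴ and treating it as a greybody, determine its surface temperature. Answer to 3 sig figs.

T ≈ 562 K

I = εσT⁴, so T = (I/εσ)^(1/4) = (1537/(0.272×5.670×10⁻⁸))^(1/4) = 562 K.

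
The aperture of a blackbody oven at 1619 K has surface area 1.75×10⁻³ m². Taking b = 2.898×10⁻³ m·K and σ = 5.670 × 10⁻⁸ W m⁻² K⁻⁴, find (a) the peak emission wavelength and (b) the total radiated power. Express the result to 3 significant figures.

(a) λ_max = b/T = 2.898×10⁻³/1619 = 1.790×10⁻⁶ m = 1.79 μm.
Area A = 1.75×10⁻³ m².
(b) P = σAT⁴ = 5.670×10⁻⁸×1.75×10⁻³×(1619)⁴ = 682 W.

λ_max ≈ 1.79 μm; P ≈ 682 W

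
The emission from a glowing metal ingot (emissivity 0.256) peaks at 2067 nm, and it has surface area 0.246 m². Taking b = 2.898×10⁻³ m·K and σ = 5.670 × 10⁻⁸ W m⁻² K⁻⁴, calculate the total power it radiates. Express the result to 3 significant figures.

Wien's law: T = b/λ_max = 2.898×10⁻³/2.067×10⁻⁶ = 1402.03 K.
Area A = 0.246 m².
Then P = εσAT⁴ = 0.256×5.670×10⁻⁸×0.246×(1402.03)⁴ = 1.38×10⁴ W.

P ≈ 1.38×10⁴ W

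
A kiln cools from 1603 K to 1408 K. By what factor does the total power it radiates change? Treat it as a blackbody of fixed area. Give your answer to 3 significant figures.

P₂/P₁ ≈ 0.595

P ∝ T⁴, so P₂/P₁ = (T₂/T₁)⁴ = (1408/1603)⁴ = (0.878353)⁴ = 0.595.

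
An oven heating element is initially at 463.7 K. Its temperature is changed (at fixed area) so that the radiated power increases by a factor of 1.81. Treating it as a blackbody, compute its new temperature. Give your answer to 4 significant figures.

P ∝ T⁴, so T₂/T₁ = (P₂/P₁)^(1/4) = (1.81)^(1/4) = 1.15990.
T₂ = 463.7 × 1.15990 = 537.8 K.

T₂ ≈ 537.8 K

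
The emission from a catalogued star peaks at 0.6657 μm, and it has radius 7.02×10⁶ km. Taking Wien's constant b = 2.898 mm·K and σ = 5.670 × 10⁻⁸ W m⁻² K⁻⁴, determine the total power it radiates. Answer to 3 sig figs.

Wien's law: T = b/λ_max = 2.898×10⁻³/6.657×10⁻⁷ = 4353.31 K.
Surface area A = 4πR² = 4π(7.02×10⁹ m)² = 6.19276×10²⁰ m².
Then P = σAT⁴ = 5.670×10⁻⁸×6.19276×10²⁰×(4353.31)⁴ = 1.26×10²⁸ W.

P ≈ 1.26×10²⁸ W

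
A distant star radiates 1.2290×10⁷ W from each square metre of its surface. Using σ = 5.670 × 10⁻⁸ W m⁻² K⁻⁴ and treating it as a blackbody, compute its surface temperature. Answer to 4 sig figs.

I = σT⁴, so T = (I/σ)^(1/4) = (1.2290×10⁷/(5.670×10⁻⁸))^(1/4) = 3837 K.

T ≈ 3837 K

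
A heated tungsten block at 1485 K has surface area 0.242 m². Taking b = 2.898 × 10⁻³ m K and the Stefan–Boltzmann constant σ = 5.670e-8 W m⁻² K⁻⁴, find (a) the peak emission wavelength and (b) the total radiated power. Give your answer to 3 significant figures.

(a) λ_max = b/T = 2.898×10⁻³/1485 = 1.952×10⁻⁶ m = 1.95 μm.
Area A = 0.242 m².
(b) P = σAT⁴ = 5.670×10⁻⁸×0.242×(1485)⁴ = 6.67×10⁴ W.

λ_max ≈ 1.95 μm; P ≈ 6.67×10⁴ W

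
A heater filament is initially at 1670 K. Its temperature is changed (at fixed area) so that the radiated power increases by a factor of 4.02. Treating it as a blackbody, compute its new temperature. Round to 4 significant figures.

P ∝ T⁴, so T₂/T₁ = (P₂/P₁)^(1/4) = (4.02)^(1/4) = 1.41598.
T₂ = 1670 × 1.41598 = 2365 K.

T₂ ≈ 2365 K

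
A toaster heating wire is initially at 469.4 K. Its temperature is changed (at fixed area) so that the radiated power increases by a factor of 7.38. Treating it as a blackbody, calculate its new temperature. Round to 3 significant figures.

P ∝ T⁴, so T₂/T₁ = (P₂/P₁)^(1/4) = (7.38)^(1/4) = 1.64822.
T₂ = 469.4 × 1.64822 = 774 K.

T₂ ≈ 774 K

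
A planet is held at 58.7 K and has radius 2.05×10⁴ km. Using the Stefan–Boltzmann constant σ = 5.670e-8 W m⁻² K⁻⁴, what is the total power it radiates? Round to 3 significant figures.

Surface area A = 4πR² = 4π(2.05×10⁷ m)² = 5.28102×10¹⁵ m².
P = σAT⁴ = 5.670×10⁻⁸ × 5.28102×10¹⁵ × (58.7)⁴ = 3.56×10¹⁵ W.

P ≈ 3.56×10¹⁵ W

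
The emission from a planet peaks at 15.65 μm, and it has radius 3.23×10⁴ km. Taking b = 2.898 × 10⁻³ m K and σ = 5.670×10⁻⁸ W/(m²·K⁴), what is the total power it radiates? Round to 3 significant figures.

Wien's law: T = b/λ_max = 2.898×10⁻³/1.565×10⁻⁵ = 185.176 K.
Surface area A = 4πR² = 4π(3.23×10⁷ m)² = 1.31104×10¹⁶ m².
Then P = σAT⁴ = 5.670×10⁻⁸×1.31104×10¹⁶×(185.176)⁴ = 8.74×10¹⁷ W.

P ≈ 8.74×10¹⁷ W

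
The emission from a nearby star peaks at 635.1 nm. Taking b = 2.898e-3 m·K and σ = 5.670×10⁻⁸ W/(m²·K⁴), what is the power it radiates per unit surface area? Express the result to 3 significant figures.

I ≈ 2.46×10⁷ W/m²

Wien's law: T = b/λ_max = 2.898×10⁻³/6.351×10⁻⁷ = 4563.06 K.
Then I = σT⁴ = 5.670×10⁻⁸×(4563.06)⁴ = 2.46×10⁷ W/m².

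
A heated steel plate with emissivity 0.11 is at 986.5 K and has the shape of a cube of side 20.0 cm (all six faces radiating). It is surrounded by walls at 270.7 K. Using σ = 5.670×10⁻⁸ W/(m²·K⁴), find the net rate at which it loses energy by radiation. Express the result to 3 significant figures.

Net loss ≈ 1.41×10³ W

Area A = 6s² = 6×(0.200 m)² = 0.24 m².
Net radiated power P_net = εσA(T⁴ − T₀⁴) = 0.11×5.670×10⁻⁸×0.24×(986.5⁴ − 270.7⁴).
T⁴ − T₀⁴ = 9.47084×10¹¹ − 5.36974×10⁹ = 9.41714×10¹¹ K⁴, so P_net = 1.41×10³ W.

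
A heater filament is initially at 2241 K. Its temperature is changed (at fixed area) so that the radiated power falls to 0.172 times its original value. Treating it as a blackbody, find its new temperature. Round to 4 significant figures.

P ∝ T⁴, so T₂/T₁ = (P₂/P₁)^(1/4) = (0.172)^(1/4) = 0.643994.
T₂ = 2241 × 0.643994 = 1443 K.

T₂ ≈ 1443 K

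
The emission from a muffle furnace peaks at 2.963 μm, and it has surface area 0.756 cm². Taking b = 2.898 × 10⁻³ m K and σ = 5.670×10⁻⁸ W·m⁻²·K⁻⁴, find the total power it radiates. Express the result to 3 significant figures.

Wien's law: T = b/λ_max = 2.898×10⁻³/2.963×10⁻⁶ = 978.063 K.
Area A = 0.756 cm² = 7.56×10⁻⁵ m².
Then P = σAT⁴ = 5.670×10⁻⁸×7.56×10⁻⁵×(978.063)⁴ = 3.92 W.

P ≈ 3.92 W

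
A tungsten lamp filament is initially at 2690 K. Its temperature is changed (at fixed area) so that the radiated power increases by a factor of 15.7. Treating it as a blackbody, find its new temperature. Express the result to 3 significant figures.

T₂ ≈ 5.35×10³ K

P ∝ T⁴, so T₂/T₁ = (P₂/P₁)^(1/4) = (15.7)^(1/4) = 1.99056.
T₂ = 2690 × 1.99056 = 5.35×10³ K.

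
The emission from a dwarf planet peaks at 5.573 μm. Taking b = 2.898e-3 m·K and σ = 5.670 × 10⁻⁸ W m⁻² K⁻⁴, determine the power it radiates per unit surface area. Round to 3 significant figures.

Wien's law: T = b/λ_max = 2.898×10⁻³/5.573×10⁻⁶ = 520.007 K.
Then I = σT⁴ = 5.670×10⁻⁸×(520.007)⁴ = 4.15×10³ W/m².

I ≈ 4.15×10³ W/m²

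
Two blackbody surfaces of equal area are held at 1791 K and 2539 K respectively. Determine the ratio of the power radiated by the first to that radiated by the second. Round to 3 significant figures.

With equal areas, P₁/P₂ = (T₁/T₂)⁴ = (1791/2539)⁴ = 0.248.

P₁/P₂ ≈ 0.248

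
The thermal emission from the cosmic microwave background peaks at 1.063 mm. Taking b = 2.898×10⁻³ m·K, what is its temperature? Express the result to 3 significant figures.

Wien's law gives T = b/λ_max = (2.898×10⁻³ m·K)/(1.063×10⁻³ m) = 2.73 K.

T ≈ 2.73 K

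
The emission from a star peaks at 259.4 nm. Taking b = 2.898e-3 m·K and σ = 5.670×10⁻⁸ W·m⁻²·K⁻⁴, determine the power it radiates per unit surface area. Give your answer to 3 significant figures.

I ≈ 8.83×10⁸ W/m²

Wien's law: T = b/λ_max = 2.898×10⁻³/2.594×10⁻⁷ = 11171.9 K.
Then I = σT⁴ = 5.670×10⁻⁸×(11171.9)⁴ = 8.83×10⁸ W/m².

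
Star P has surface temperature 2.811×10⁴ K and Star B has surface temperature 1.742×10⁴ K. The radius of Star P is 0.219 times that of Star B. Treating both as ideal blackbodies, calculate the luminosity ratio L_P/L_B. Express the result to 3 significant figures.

L ∝ R²T⁴, so L_P/L_B = (R_P/R_B)²(T_P/T_B)⁴ = (0.219)² × (2.811×10⁴/1.742×10⁴)⁴ = 0.047961 × 6.78033 = 0.325.

L_P/L_B ≈ 0.325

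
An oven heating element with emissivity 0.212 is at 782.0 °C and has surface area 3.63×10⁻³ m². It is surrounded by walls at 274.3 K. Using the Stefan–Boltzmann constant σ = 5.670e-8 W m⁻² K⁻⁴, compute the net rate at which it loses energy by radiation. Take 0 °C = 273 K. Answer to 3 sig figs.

Net loss ≈ 53.8 W

T = 782.0 °C + 273 = 1055.0 K.
Area A = 3.63×10⁻³ m².
Net radiated power P_net = εσA(T⁴ − T₀⁴) = 0.212×5.670×10⁻⁸×3.63×10⁻³×(1055.0⁴ − 274.3⁴).
T⁴ − T₀⁴ = 1.23882×10¹² − 5.66113×10⁹ = 1.23316×10¹² K⁴, so P_net = 53.8 W.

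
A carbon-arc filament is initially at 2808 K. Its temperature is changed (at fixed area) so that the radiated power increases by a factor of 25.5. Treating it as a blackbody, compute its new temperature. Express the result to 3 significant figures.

P ∝ T⁴, so T₂/T₁ = (P₂/P₁)^(1/4) = (25.5)^(1/4) = 2.24717.
T₂ = 2808 × 2.24717 = 6.31×10³ K.

T₂ ≈ 6.31×10³ K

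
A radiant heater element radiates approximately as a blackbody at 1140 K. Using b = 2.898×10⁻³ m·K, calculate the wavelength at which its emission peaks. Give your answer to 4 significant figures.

Wien's displacement law: λ_max = b/T = (2.898×10⁻³ m·K)/(1140 K) = 2.5421×10⁻⁶ m.
That is 2542 nm, in the infrared range.

λ_max ≈ 2542 nm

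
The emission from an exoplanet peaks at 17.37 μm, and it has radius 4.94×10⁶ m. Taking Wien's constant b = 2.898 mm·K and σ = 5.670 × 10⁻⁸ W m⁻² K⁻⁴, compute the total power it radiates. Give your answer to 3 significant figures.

P ≈ 1.35×10¹⁶ W

Wien's law: T = b/λ_max = 2.898×10⁻³/1.737×10⁻⁵ = 166.839 K.
Surface area A = 4πR² = 4π(4.94×10⁶ m)² = 3.06665×10¹⁴ m².
Then P = σAT⁴ = 5.670×10⁻⁸×3.06665×10¹⁴×(166.839)⁴ = 1.35×10¹⁶ W.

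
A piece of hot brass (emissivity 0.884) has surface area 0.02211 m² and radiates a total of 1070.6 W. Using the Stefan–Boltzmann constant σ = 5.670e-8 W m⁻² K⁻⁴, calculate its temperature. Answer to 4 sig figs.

T ≈ 991.4 K

Area A = 0.02211 m².
P = εσAT⁴ ⇒ T = (P/(εσA))^(1/4) = (1070.6/(0.884×5.670×10⁻⁸×0.02211))^(1/4) = 991.4 K.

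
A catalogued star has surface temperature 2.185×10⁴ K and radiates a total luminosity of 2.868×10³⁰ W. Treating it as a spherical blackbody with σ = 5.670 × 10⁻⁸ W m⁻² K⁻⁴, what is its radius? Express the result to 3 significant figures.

R ≈ 4.20×10⁹ m

L = 4πR²σT⁴ ⇒ R = √(L/(4πσT⁴)).
σT⁴ = 1.29238×10¹⁰ W/m², so R = √(2.868×10³⁰/(4π×1.29238×10¹⁰)) = 4.20×10⁹ m.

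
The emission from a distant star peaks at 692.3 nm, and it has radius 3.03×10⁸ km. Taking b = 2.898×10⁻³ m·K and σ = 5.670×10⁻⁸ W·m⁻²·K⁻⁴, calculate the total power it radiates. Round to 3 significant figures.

P ≈ 2.01×10³¹ W

Wien's law: T = b/λ_max = 2.898×10⁻³/6.923×10⁻⁷ = 4186.05 K.
Surface area A = 4πR² = 4π(3.03×10¹¹ m)² = 1.15371×10²⁴ m².
Then P = σAT⁴ = 5.670×10⁻⁸×1.15371×10²⁴×(4186.05)⁴ = 2.01×10³¹ W.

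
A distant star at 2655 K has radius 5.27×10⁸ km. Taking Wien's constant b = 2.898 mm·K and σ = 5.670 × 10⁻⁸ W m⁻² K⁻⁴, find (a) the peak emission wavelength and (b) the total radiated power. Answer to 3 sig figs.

λ_max ≈ 1.09 μm; P ≈ 9.83×10³⁰ W

(a) λ_max = b/T = 2.898×10⁻³/2655 = 1.092×10⁻⁶ m = 1.09 μm.
Surface area A = 4πR² = 4π(5.27×10¹¹ m)² = 3.49005×10²⁴ m².
(b) P = σAT⁴ = 5.670×10⁻⁸×3.49005×10²⁴×(2655)⁴ = 9.83×10³⁰ W.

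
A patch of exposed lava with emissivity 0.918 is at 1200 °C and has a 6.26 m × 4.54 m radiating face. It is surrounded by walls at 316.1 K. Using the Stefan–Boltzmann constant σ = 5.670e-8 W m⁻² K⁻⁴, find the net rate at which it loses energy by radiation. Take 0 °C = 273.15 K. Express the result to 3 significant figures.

Net loss ≈ 6.95×10⁶ W

T = 1200 °C + 273.15 = 1473.15 K.
Area A = 6.26 × 4.54 = 28.4204 m².
Net radiated power P_net = εσA(T⁴ − T₀⁴) = 0.918×5.670×10⁻⁸×28.4204×(1473.15⁴ − 316.1⁴).
T⁴ − T₀⁴ = 4.70964×10¹² − 9.98385×10⁹ = 4.69966×10¹² K⁴, so P_net = 6.95×10⁶ W.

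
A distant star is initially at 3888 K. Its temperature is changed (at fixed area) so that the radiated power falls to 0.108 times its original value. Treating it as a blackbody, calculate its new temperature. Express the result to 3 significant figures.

T₂ ≈ 2.23×10³ K

P ∝ T⁴, so T₂/T₁ = (P₂/P₁)^(1/4) = (0.108)^(1/4) = 0.573266.
T₂ = 3888 × 0.573266 = 2.23×10³ K.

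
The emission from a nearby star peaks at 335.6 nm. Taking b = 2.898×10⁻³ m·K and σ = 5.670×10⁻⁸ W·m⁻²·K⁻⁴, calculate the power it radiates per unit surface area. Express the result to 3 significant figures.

I ≈ 3.15×10⁸ W/m²

Wien's law: T = b/λ_max = 2.898×10⁻³/3.356×10⁻⁷ = 8635.28 K.
Then I = σT⁴ = 5.670×10⁻⁸×(8635.28)⁴ = 3.15×10⁸ W/m².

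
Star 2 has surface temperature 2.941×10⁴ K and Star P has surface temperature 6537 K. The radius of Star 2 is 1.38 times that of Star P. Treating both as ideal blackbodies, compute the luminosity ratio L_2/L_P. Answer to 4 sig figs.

L ∝ R²T⁴, so L_2/L_P = (R_2/R_P)²(T_2/T_P)⁴ = (1.38)² × (2.941×10⁴/6537)⁴ = 1.9044 × 409.700 = 780.2.

L_2/L_P ≈ 780.2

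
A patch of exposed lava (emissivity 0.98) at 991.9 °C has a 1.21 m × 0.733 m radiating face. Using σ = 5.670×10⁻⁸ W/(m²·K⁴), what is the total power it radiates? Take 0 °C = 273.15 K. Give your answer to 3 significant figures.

T = 991.9 °C + 273.15 = 1265.05 K.
Area A = 1.21 × 0.733 = 0.88693 m².
P = εσAT⁴ = 0.98 × 5.670×10⁻⁸ × 0.88693 × (1265.05)⁴ = 1.26×10⁵ W.

P ≈ 1.26×10⁵ W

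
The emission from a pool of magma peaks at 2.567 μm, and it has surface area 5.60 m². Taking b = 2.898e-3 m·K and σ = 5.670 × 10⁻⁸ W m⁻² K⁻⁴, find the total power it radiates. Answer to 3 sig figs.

P ≈ 5.16×10⁵ W

Wien's law: T = b/λ_max = 2.898×10⁻³/2.567×10⁻⁶ = 1128.94 K.
Area A = 5.60 m².
Then P = σAT⁴ = 5.670×10⁻⁸×5.60×(1128.94)⁴ = 5.16×10⁵ W.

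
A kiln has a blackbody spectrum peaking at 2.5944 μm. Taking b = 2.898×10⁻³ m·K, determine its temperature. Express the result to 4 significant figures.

Wien's law gives T = b/λ_max = (2.898×10⁻³ m·K)/(2.5944×10⁻⁶ m) = 1117 K.

T ≈ 1117 K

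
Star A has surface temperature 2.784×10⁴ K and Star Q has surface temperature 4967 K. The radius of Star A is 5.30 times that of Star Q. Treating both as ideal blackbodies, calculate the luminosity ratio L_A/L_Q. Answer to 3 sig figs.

L_A/L_Q ≈ 2.77×10⁴

L ∝ R²T⁴, so L_A/L_Q = (R_A/R_Q)²(T_A/T_Q)⁴ = (5.30)² × (2.784×10⁴/4967)⁴ = 28.09 × 986.962 = 2.77×10⁴.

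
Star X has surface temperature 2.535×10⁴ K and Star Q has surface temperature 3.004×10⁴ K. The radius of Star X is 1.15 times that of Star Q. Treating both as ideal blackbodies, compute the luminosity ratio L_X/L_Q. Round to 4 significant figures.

L_X/L_Q ≈ 0.6707

L ∝ R²T⁴, so L_X/L_Q = (R_X/R_Q)²(T_X/T_Q)⁴ = (1.15)² × (2.535×10⁴/3.004×10⁴)⁴ = 1.3225 × 0.507122 = 0.6707.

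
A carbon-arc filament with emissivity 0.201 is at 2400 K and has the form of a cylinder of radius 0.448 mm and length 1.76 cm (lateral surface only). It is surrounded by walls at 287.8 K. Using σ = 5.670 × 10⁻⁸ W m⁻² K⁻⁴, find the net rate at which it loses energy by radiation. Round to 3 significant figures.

Lateral area A = 2πrL = 2π×4.48×10⁻⁴×0.0176 = 4.95417×10⁻⁵ m².
Net radiated power P_net = εσA(T⁴ − T₀⁴) = 0.201×5.670×10⁻⁸×4.95417×10⁻⁵×(2400⁴ − 287.8⁴).
T⁴ − T₀⁴ = 3.31776×10¹³ − 6.86062×10⁹ = 3.31707×10¹³ K⁴, so P_net = 18.7 W.

Net loss ≈ 18.7 W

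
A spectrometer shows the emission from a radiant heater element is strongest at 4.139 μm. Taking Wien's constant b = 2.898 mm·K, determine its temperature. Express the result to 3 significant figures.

Wien's law gives T = b/λ_max = (2.898×10⁻³ m·K)/(4.139×10⁻⁶ m) = 700 K.

T ≈ 700 K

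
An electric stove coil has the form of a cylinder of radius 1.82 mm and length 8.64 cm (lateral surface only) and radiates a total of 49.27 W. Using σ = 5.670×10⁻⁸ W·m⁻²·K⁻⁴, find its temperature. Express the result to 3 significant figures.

Lateral area A = 2πrL = 2π×1.82×10⁻³×0.0864 = 9.88018×10⁻⁴ m².
P = σAT⁴ ⇒ T = (P/(σA))^(1/4) = (49.27/(5.670×10⁻⁸×9.88018×10⁻⁴))^(1/4) = 968 K.

T ≈ 968 K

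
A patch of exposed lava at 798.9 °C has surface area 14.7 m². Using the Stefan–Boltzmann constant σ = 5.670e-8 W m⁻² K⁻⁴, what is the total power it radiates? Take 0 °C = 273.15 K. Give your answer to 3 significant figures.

P ≈ 1.10×10⁶ W

T = 798.9 °C + 273.15 = 1072.05 K.
Area A = 14.7 m².
P = σAT⁴ = 5.670×10⁻⁸ × 14.7 × (1072.05)⁴ = 1.10×10⁶ W.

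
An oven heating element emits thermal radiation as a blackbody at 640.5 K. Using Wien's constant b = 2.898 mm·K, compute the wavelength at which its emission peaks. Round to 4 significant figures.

Wien's displacement law: λ_max = b/T = (2.898×10⁻³ m·K)/(640.5 K) = 4.5246×10⁻⁶ m.
That is 4.525 μm, in the infrared range.

λ_max ≈ 4.525 μm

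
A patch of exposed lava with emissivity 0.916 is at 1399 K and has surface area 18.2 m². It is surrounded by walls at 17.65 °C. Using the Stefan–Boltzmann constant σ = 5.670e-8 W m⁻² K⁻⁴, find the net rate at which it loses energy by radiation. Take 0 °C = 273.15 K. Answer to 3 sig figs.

Net loss ≈ 3.61×10⁶ W

Surroundings: T = 17.65 °C + 273.15 = 290.80 K.
Area A = 18.2 m².
Net radiated power P_net = εσA(T⁴ − T₀⁴) = 0.916×5.670×10⁻⁸×18.2×(1399⁴ − 290.80⁴).
T⁴ − T₀⁴ = 3.83064×10¹² − 7.15118×10⁹ = 3.82349×10¹² K⁴, so P_net = 3.61×10⁶ W.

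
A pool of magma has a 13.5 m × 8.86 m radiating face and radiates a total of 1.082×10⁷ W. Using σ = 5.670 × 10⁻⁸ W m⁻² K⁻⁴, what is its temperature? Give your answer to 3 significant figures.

T ≈ 1.12×10³ K

Area A = 13.5 × 8.86 = 119.61 m².
P = σAT⁴ ⇒ T = (P/(σA))^(1/4) = (1.082×10⁷/(5.670×10⁻⁸×119.61))^(1/4) = 1.12×10³ K.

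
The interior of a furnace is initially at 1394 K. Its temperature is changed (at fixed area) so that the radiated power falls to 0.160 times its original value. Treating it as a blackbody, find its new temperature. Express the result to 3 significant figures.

T₂ ≈ 882 K

P ∝ T⁴, so T₂/T₁ = (P₂/P₁)^(1/4) = (0.160)^(1/4) = 0.632456.
T₂ = 1394 × 0.632456 = 882 K.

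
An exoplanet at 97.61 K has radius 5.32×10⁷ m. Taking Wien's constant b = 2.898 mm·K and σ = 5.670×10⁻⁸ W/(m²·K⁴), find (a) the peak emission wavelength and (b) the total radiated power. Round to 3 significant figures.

(a) λ_max = b/T = 2.898×10⁻³/97.61 = 2.969×10⁻⁵ m = 29.7 μm.
Surface area A = 4πR² = 4π(5.32×10⁷ m)² = 3.55658×10¹⁶ m².
(b) P = σAT⁴ = 5.670×10⁻⁸×3.55658×10¹⁶×(97.61)⁴ = 1.83×10¹⁷ W.

λ_max ≈ 29.7 μm; P ≈ 1.83×10¹⁷ W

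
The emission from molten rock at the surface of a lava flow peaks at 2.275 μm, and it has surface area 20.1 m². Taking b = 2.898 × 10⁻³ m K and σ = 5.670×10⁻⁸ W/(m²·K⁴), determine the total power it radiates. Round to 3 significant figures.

Wien's law: T = b/λ_max = 2.898×10⁻³/2.275×10⁻⁶ = 1273.85 K.
Area A = 20.1 m².
Then P = σAT⁴ = 5.670×10⁻⁸×20.1×(1273.85)⁴ = 3.00×10⁶ W.

P ≈ 3.00×10⁶ W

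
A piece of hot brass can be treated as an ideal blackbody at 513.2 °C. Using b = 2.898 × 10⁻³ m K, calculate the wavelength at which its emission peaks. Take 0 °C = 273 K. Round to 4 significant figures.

T = 513.2 °C + 273 = 786.2 K.
Wien's displacement law: λ_max = b/T = (2.898×10⁻³ m·K)/(786.2 K) = 3.6861×10⁻⁶ m.
That is 3.686 μm, in the infrared range.

λ_max ≈ 3.686 μm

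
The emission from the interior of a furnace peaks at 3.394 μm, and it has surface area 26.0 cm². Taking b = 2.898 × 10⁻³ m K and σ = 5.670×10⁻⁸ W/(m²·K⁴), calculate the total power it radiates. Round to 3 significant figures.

Wien's law: T = b/λ_max = 2.898×10⁻³/3.394×10⁻⁶ = 853.860 K.
Area A = 26.0 cm² = 2.60×10⁻³ m².
Then P = σAT⁴ = 5.670×10⁻⁸×2.60×10⁻³×(853.860)⁴ = 78.4 W.

P ≈ 78.4 W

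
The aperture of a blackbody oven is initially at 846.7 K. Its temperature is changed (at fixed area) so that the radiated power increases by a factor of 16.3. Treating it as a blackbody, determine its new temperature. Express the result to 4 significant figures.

P ∝ T⁴, so T₂/T₁ = (P₂/P₁)^(1/4) = (16.3)^(1/4) = 2.00931.
T₂ = 846.7 × 2.00931 = 1701 K.

T₂ ≈ 1701 K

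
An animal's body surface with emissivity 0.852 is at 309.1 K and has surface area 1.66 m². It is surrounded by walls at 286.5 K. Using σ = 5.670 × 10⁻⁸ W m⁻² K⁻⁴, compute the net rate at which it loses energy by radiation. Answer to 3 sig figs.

Net loss ≈ 192 W

Area A = 1.66 m².
Net radiated power P_net = εσA(T⁴ − T₀⁴) = 0.852×5.670×10⁻⁸×1.66×(309.1⁴ − 286.5⁴).
T⁴ − T₀⁴ = 9.12843×10⁹ − 6.73750×10⁹ = 2.39093×10⁹ K⁴, so P_net = 192 W.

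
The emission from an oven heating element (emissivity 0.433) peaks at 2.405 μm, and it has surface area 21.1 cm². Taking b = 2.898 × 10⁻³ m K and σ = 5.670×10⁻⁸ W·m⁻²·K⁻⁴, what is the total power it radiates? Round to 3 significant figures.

Wien's law: T = b/λ_max = 2.898×10⁻³/2.405×10⁻⁶ = 1204.99 K.
Area A = 21.1 cm² = 2.11×10⁻³ m².
Then P = εσAT⁴ = 0.433×5.670×10⁻⁸×2.11×10⁻³×(1204.99)⁴ = 109 W.

P ≈ 109 W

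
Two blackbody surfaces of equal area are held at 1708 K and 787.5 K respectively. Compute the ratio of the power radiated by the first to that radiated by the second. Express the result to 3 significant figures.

P₁/P₂ ≈ 22.1

With equal areas, P₁/P₂ = (T₁/T₂)⁴ = (1708/787.5)⁴ = 22.1.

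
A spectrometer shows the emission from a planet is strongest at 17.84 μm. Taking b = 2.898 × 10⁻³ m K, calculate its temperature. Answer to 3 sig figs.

T ≈ 162 K

Wien's law gives T = b/λ_max = (2.898×10⁻³ m·K)/(1.784×10⁻⁵ m) = 162 K.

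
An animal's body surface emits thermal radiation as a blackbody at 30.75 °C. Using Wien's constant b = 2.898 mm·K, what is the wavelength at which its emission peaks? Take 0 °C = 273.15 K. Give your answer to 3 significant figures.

λ_max ≈ 9.54 μm

T = 30.75 °C + 273.15 = 303.90 K.
Wien's displacement law: λ_max = b/T = (2.898×10⁻³ m·K)/(303.90 K) = 9.536×10⁻⁶ m.
That is 9.54 μm, in the infrared range.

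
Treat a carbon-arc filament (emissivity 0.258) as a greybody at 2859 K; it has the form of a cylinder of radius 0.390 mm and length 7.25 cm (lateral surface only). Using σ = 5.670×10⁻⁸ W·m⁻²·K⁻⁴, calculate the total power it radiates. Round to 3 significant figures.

Lateral area A = 2πrL = 2π×3.90×10⁻⁴×0.0725 = 1.77657×10⁻⁴ m².
P = εσAT⁴ = 0.258 × 5.670×10⁻⁸ × 1.77657×10⁻⁴ × (2859)⁴ = 174 W.

P ≈ 174 W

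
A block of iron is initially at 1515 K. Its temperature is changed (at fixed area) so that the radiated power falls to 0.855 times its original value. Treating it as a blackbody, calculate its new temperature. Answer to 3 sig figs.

P ∝ T⁴, so T₂/T₁ = (P₂/P₁)^(1/4) = (0.855)^(1/4) = 0.961594.
T₂ = 1515 × 0.961594 = 1.46×10³ K.

T₂ ≈ 1.46×10³ K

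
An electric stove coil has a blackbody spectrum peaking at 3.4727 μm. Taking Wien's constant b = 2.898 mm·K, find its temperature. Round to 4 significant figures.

T ≈ 834.5 K

Wien's law gives T = b/λ_max = (2.898×10⁻³ m·K)/(3.4727×10⁻⁶ m) = 834.5 K.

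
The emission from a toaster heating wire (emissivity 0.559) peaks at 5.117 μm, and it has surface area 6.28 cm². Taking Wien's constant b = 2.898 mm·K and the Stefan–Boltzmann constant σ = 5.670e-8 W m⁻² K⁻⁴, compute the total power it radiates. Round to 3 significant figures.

Wien's law: T = b/λ_max = 2.898×10⁻³/5.117×10⁻⁶ = 566.347 K.
Area A = 6.28 cm² = 6.28×10⁻⁴ m².
Then P = εσAT⁴ = 0.559×5.670×10⁻⁸×6.28×10⁻⁴×(566.347)⁴ = 2.05 W.

P ≈ 2.05 W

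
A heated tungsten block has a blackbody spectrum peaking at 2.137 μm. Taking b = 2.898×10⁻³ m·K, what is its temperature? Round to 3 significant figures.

T ≈ 1.36×10³ K

Wien's law gives T = b/λ_max = (2.898×10⁻³ m·K)/(2.137×10⁻⁶ m) = 1.36×10³ K.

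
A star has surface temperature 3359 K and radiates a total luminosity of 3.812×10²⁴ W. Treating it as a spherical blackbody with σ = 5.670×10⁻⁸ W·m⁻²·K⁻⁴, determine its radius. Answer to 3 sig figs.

L = 4πR²σT⁴ ⇒ R = √(L/(4πσT⁴)).
σT⁴ = 7.21810×10⁶ W/m², so R = √(3.812×10²⁴/(4π×7.21810×10⁶)) = 2.05×10⁸ m.

R ≈ 2.05×10⁸ m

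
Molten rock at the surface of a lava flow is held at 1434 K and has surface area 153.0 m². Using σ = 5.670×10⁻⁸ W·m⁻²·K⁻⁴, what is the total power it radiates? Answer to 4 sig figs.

Area A = 153.0 m².
P = σAT⁴ = 5.670×10⁻⁸ × 153.0 × (1434)⁴ = 3.668×10⁷ W.

P ≈ 3.668×10⁷ W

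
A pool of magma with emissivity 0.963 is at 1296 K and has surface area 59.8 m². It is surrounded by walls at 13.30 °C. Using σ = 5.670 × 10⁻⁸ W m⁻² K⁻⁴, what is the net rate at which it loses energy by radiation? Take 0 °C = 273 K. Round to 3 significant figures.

Net loss ≈ 9.19×10⁶ W

Surroundings: T = 13.30 °C + 273 = 286.30 K.
Area A = 59.8 m².
Net radiated power P_net = εσA(T⁴ − T₀⁴) = 0.963×5.670×10⁻⁸×59.8×(1296⁴ − 286.30⁴).
T⁴ − T₀⁴ = 2.82111×10¹² − 6.71870×10⁹ = 2.81439×10¹² K⁴, so P_net = 9.19×10⁶ W.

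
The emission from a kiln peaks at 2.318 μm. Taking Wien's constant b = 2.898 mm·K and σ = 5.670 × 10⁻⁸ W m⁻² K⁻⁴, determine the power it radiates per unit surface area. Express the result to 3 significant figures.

Wien's law: T = b/λ_max = 2.898×10⁻³/2.318×10⁻⁶ = 1250.22 K.
Then I = σT⁴ = 5.670×10⁻⁸×(1250.22)⁴ = 1.39×10⁵ W/m².

I ≈ 1.39×10⁵ W/m²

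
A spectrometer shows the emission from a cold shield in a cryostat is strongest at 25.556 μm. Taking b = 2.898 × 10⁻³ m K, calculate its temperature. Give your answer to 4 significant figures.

T ≈ 113.4 K

Wien's law gives T = b/λ_max = (2.898×10⁻³ m·K)/(2.5556×10⁻⁵ m) = 113.4 K.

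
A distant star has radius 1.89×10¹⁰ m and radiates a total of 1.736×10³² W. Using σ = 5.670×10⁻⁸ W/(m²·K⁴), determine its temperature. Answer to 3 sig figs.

T ≈ 2.87×10⁴ K

Surface area A = 4πR² = 4π(1.89×10¹⁰ m)² = 4.48883×10²¹ m².
P = σAT⁴ ⇒ T = (P/(σA))^(1/4) = (1.736×10³²/(5.670×10⁻⁸×4.48883×10²¹))^(1/4) = 2.87×10⁴ K.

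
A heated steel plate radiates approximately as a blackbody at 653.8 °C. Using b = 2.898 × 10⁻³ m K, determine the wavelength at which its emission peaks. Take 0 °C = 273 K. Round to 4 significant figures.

T = 653.8 °C + 273 = 926.8 K.
Wien's displacement law: λ_max = b/T = (2.898×10⁻³ m·K)/(926.8 K) = 3.1269×10⁻⁶ m.
That is 3.127 μm, in the infrared range.

λ_max ≈ 3.127 μm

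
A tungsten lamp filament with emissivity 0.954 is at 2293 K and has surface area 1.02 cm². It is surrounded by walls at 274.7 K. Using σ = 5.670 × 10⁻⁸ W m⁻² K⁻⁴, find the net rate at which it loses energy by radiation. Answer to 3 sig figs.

Net loss ≈ 152 W

Area A = 1.02 cm² = 1.02×10⁻⁴ m².
Net radiated power P_net = εσA(T⁴ − T₀⁴) = 0.954×5.670×10⁻⁸×1.02×10⁻⁴×(2293⁴ − 274.7⁴).
T⁴ − T₀⁴ = 2.76450×10¹³ − 5.69423×10⁹ = 2.76393×10¹³ K⁴, so P_net = 152 W.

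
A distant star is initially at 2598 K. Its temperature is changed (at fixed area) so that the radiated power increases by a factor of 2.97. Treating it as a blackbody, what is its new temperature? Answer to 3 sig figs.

P ∝ T⁴, so T₂/T₁ = (P₂/P₁)^(1/4) = (2.97)^(1/4) = 1.31277.
T₂ = 2598 × 1.31277 = 3.41×10³ K.

T₂ ≈ 3.41×10³ K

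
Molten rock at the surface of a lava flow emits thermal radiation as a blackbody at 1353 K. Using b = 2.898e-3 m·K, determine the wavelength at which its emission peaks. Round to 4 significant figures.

λ_max ≈ 2142 nm

Wien's displacement law: λ_max = b/T = (2.898×10⁻³ m·K)/(1353 K) = 2.1419×10⁻⁶ m.
That is 2142 nm, in the infrared range.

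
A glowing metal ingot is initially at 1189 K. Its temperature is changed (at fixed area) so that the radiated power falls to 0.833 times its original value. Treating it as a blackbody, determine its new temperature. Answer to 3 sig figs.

T₂ ≈ 1.14×10³ K

P ∝ T⁴, so T₂/T₁ = (P₂/P₁)^(1/4) = (0.833)^(1/4) = 0.955347.
T₂ = 1189 × 0.955347 = 1.14×10³ K.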